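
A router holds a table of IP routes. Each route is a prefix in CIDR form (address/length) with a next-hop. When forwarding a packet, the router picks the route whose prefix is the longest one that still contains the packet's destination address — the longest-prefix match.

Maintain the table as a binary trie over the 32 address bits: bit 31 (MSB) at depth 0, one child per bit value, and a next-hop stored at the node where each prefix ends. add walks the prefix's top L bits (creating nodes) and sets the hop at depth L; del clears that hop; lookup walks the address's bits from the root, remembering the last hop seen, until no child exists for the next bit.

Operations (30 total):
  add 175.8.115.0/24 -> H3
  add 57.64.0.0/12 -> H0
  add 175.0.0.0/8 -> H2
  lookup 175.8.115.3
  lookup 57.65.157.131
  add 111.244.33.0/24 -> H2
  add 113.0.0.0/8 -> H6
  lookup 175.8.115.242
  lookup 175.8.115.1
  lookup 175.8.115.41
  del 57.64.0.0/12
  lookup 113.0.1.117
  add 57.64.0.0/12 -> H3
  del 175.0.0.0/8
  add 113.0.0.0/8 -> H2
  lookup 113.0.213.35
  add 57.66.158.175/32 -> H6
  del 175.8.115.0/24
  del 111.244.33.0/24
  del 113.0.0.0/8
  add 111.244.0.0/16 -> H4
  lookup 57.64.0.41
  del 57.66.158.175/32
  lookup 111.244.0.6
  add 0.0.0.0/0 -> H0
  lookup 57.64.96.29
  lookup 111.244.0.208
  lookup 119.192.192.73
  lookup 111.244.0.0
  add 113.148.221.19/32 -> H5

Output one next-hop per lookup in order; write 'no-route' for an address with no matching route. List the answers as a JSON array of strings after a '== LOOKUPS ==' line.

Apply in order:
  add 175.8.115.0/24 -> H3 at depth 24
  add 57.64.0.0/12 -> H0 at depth 12
  add 175.0.0.0/8 -> H2 at depth 8
  lookup 175.8.115.3: bits 101011110000100001110011 walk d0:-→d1:-→d2:-→d3:-→d4:-→d5:-→d6:-→d7:-→d8:H2→d9:-→d10:-→d11:-→d12:-→d13:-→d14:-→d15:-→d16:-→d17:-→d18:-→d19:-→d20:-→d21:-→d22:-→d23:-→d24:H3 -> H3
  lookup 57.65.157.131: bits 001110010100 walk d0:-→d1:-→d2:-→d3:-→d4:-→d5:-→d6:-→d7:-→d8:-→d9:-→d10:-→d11:-→d12:H0 -> H0
  add 111.244.33.0/24 -> H2 at depth 24
  add 113.0.0.0/8 -> H6 at depth 8
  lookup 175.8.115.242: bits 101011110000100001110011 walk d0:-→d1:-→d2:-→d3:-→d4:-→d5:-→d6:-→d7:-→d8:H2→d9:-→d10:-→d11:-→d12:-→d13:-→d14:-→d15:-→d16:-→d17:-→d18:-→d19:-→d20:-→d21:-→d22:-→d23:-→d24:H3 -> H3
  lookup 175.8.115.1: bits 101011110000100001110011 walk d0:-→d1:-→d2:-→d3:-→d4:-→d5:-→d6:-→d7:-→d8:H2→d9:-→d10:-→d11:-→d12:-→d13:-→d14:-→d15:-→d16:-→d17:-→d18:-→d19:-→d20:-→d21:-→d22:-→d23:-→d24:H3 -> H3
  lookup 175.8.115.41: bits 101011110000100001110011 walk d0:-→d1:-→d2:-→d3:-→d4:-→d5:-→d6:-→d7:-→d8:H2→d9:-→d10:-→d11:-→d12:-→d13:-→d14:-→d15:-→d16:-→d17:-→d18:-→d19:-→d20:-→d21:-→d22:-→d23:-→d24:H3 -> H3
  del 57.64.0.0/12 (clear depth 12)
  lookup 113.0.1.117: bits 01110001 walk d0:-→d1:-→d2:-→d3:-→d4:-→d5:-→d6:-→d7:-→d8:H6 -> H6
  add 57.64.0.0/12 -> H3 at depth 12
  del 175.0.0.0/8 (clear depth 8)
  add 113.0.0.0/8 -> H2 at depth 8
  lookup 113.0.213.35: bits 01110001 walk d0:-→d1:-→d2:-→d3:-→d4:-→d5:-→d6:-→d7:-→d8:H2 -> H2
  add 57.66.158.175/32 -> H6 at depth 32
  del 175.8.115.0/24 (clear depth 24)
  del 111.244.33.0/24 (clear depth 24)
  del 113.0.0.0/8 (clear depth 8)
  add 111.244.0.0/16 -> H4 at depth 16
  lookup 57.64.0.41: bits 00111001010000 walk d0:-→d1:-→d2:-→d3:-→d4:-→d5:-→d6:-→d7:-→d8:-→d9:-→d10:-→d11:-→d12:H3→d13:-→d14:- -> H3
  del 57.66.158.175/32 (clear depth 32)
  lookup 111.244.0.6: bits 011011111111010000 walk d0:-→d1:-→d2:-→d3:-→d4:-→d5:-→d6:-→d7:-→d8:-→d9:-→d10:-→d11:-→d12:-→d13:-→d14:-→d15:-→d16:H4→d17:-→d18:- -> H4
  add 0.0.0.0/0 -> H0 at depth 0
  lookup 57.64.96.29: bits 00111001010000 walk d0:H0→d1:-→d2:-→d3:-→d4:-→d5:-→d6:-→d7:-→d8:-→d9:-→d10:-→d11:-→d12:H3→d13:-→d14:- -> H3
  lookup 111.244.0.208: bits 011011111111010000 walk d0:H0→d1:-→d2:-→d3:-→d4:-→d5:-→d6:-→d7:-→d8:-→d9:-→d10:-→d11:-→d12:-→d13:-→d14:-→d15:-→d16:H4→d17:-→d18:- -> H4
  lookup 119.192.192.73: bits 01110 walk d0:H0→d1:-→d2:-→d3:-→d4:-→d5:- -> H0
  lookup 111.244.0.0: bits 011011111111010000 walk d0:H0→d1:-→d2:-→d3:-→d4:-→d5:-→d6:-→d7:-→d8:-→d9:-→d10:-→d11:-→d12:-→d13:-→d14:-→d15:-→d16:H4→d17:-→d18:- -> H4
  add 113.148.221.19/32 -> H5 at depth 32

== LOOKUPS ==
["H3","H0","H3","H3","H3","H6","H2","H3","H4","H3","H4","H0","H4"]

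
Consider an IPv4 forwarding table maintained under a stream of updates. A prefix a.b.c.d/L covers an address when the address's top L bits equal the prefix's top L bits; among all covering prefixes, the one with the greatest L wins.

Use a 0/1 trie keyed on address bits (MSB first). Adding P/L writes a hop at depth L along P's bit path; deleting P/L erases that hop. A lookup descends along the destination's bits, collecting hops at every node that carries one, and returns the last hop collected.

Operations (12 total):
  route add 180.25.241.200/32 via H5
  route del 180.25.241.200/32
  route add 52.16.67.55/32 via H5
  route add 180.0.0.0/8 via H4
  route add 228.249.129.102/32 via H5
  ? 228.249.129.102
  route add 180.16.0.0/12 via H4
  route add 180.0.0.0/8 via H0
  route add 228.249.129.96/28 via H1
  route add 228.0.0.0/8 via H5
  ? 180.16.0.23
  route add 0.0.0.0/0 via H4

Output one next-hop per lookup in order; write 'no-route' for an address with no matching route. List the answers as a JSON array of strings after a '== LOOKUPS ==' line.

Trace:
  add 180.25.241.200/32 -> H5 at depth 32
  del 180.25.241.200/32 (clear depth 32)
  add 52.16.67.55/32 -> H5 at depth 32
  add 180.0.0.0/8 -> H4 at depth 8
  add 228.249.129.102/32 -> H5 at depth 32
  Q 228.249.129.102: descend 11100100111110011000000101100110 ; hops seen [H5] ; pick H5
  add 180.16.0.0/12 -> H4 at depth 12
  add 180.0.0.0/8 -> H0 at depth 8
  add 228.249.129.96/28 -> H1 at depth 28
  add 228.0.0.0/8 -> H5 at depth 8
  Q 180.16.0.23: descend 101101000001 ; hops seen [H0,H4] ; pick H4
  add 0.0.0.0/0 -> H4 at depth 0

== LOOKUPS ==
["H5","H4"]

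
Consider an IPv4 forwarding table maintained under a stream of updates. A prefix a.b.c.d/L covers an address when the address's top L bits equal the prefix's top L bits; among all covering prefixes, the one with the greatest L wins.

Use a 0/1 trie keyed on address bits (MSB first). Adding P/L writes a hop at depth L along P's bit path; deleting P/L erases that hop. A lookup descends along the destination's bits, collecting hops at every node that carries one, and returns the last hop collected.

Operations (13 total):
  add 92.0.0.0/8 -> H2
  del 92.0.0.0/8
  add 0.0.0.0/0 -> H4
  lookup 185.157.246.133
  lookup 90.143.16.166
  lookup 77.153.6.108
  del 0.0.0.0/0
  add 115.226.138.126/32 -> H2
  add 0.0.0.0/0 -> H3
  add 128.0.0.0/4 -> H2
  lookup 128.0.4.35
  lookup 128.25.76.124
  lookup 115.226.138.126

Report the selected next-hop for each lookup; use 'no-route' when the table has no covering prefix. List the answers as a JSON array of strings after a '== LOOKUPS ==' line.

Process each operation:
  add 92.0.0.0/8 -> H2 at depth 8
  - 92.0.0.0/8 clear@8
  add 0.0.0.0/0 -> H4 at depth 0
  ? 185.157.246.133  path d0:H4  best=H4
  ? 90.143.16.166  path d0:H4→d1:-→d2:-→d3:-→d4:-→d5:-  best=H4
  ? 77.153.6.108  path d0:H4→d1:-→d2:-→d3:-  best=H4
  - 0.0.0.0/0 clear@0
  add 115.226.138.126/32 -> H2 at depth 32
  add 0.0.0.0/0 -> H3 at depth 0
  add 128.0.0.0/4 -> H2 at depth 4
  ? 128.0.4.35  path d0:H3→d1:-→d2:-→d3:-→d4:H2  best=H2
  ? 128.25.76.124  path d0:H3→d1:-→d2:-→d3:-→d4:H2  best=H2
  ? 115.226.138.126  path d0:H3→d1:-→d2:-→d3:-→d4:-→d5:-→d6:-→d7:-→d8:-→d9:-→d10:-→d11:-→d12:-→d13:-→d14:-→d15:-→d16:-→d17:-→d18:-→d19:-→d20:-→d21:-→d22:-→d23:-→d24:-→d25:-→d26:-→d27:-→d28:-→d29:-→d30:-→d31:-→d32:H2  best=H2

== LOOKUPS ==
["H4","H4","H4","H2","H2","H2"]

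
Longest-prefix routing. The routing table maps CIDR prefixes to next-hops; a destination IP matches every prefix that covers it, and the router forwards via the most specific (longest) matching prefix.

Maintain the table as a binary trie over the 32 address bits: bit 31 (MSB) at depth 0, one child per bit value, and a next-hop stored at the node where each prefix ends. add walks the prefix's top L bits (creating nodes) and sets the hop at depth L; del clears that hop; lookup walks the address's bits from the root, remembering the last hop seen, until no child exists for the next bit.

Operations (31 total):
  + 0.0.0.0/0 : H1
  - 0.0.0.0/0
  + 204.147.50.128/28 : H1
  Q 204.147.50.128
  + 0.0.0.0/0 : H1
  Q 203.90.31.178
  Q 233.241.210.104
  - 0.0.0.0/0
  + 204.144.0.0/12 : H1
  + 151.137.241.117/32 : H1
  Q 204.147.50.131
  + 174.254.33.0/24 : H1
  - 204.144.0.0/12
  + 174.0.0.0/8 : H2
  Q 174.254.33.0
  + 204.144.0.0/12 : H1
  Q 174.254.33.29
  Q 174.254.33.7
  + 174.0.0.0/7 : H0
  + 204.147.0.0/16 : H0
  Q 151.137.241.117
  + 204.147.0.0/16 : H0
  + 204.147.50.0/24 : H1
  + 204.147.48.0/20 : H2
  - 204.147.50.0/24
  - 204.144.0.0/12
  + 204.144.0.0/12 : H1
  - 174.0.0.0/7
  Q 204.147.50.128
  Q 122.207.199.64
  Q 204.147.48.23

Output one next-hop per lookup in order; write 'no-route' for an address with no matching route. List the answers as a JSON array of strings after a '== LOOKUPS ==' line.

Process each operation:
  add 0.0.0.0/0 -> H1 at depth 0
  - 0.0.0.0/0 clear@0
  add 204.147.50.128/28 -> H1 at depth 28
  lookup 204.147.50.128: bits 1100110010010011001100101000 walk d0:-→d1:-→d2:-→d3:-→d4:-→d5:-→d6:-→d7:-→d8:-→d9:-→d10:-→d11:-→d12:-→d13:-→d14:-→d15:-→d16:-→d17:-→d18:-→d19:-→d20:-→d21:-→d22:-→d23:-→d24:-→d25:-→d26:-→d27:-→d28:H1 -> H1
  add 0.0.0.0/0 -> H1 at depth 0
  lookup 203.90.31.178: bits 11001 walk d0:H1→d1:-→d2:-→d3:-→d4:-→d5:- -> H1
  lookup 233.241.210.104: bits 11 walk d0:H1→d1:-→d2:- -> H1
  - 0.0.0.0/0 clear@0
  add 204.144.0.0/12 -> H1 at depth 12
  add 151.137.241.117/32 -> H1 at depth 32
  lookup 204.147.50.131: bits 1100110010010011001100101000 walk d0:-→d1:-→d2:-→d3:-→d4:-→d5:-→d6:-→d7:-→d8:-→d9:-→d10:-→d11:-→d12:H1→d13:-→d14:-→d15:-→d16:-→d17:-→d18:-→d19:-→d20:-→d21:-→d22:-→d23:-→d24:-→d25:-→d26:-→d27:-→d28:H1 -> H1
  add 174.254.33.0/24 -> H1 at depth 24
  - 204.144.0.0/12 clear@12
  add 174.0.0.0/8 -> H2 at depth 8
  lookup 174.254.33.0: bits 101011101111111000100001 walk d0:-→d1:-→d2:-→d3:-→d4:-→d5:-→d6:-→d7:-→d8:H2→d9:-→d10:-→d11:-→d12:-→d13:-→d14:-→d15:-→d16:-→d17:-→d18:-→d19:-→d20:-→d21:-→d22:-→d23:-→d24:H1 -> H1
  add 204.144.0.0/12 -> H1 at depth 12
  lookup 174.254.33.29: bits 101011101111111000100001 walk d0:-→d1:-→d2:-→d3:-→d4:-→d5:-→d6:-→d7:-→d8:H2→d9:-→d10:-→d11:-→d12:-→d13:-→d14:-→d15:-→d16:-→d17:-→d18:-→d19:-→d20:-→d21:-→d22:-→d23:-→d24:H1 -> H1
  lookup 174.254.33.7: bits 101011101111111000100001 walk d0:-→d1:-→d2:-→d3:-→d4:-→d5:-→d6:-→d7:-→d8:H2→d9:-→d10:-→d11:-→d12:-→d13:-→d14:-→d15:-→d16:-→d17:-→d18:-→d19:-→d20:-→d21:-→d22:-→d23:-→d24:H1 -> H1
  add 174.0.0.0/7 -> H0 at depth 7
  add 204.147.0.0/16 -> H0 at depth 16
  lookup 151.137.241.117: bits 10010111100010011111000101110101 walk d0:-→d1:-→d2:-→d3:-→d4:-→d5:-→d6:-→d7:-→d8:-→d9:-→d10:-→d11:-→d12:-→d13:-→d14:-→d15:-→d16:-→d17:-→d18:-→d19:-→d20:-→d21:-→d22:-→d23:-→d24:-→d25:-→d26:-→d27:-→d28:-→d29:-→d30:-→d31:-→d32:H1 -> H1
  add 204.147.0.0/16 -> H0 at depth 16
  add 204.147.50.0/24 -> H1 at depth 24
  add 204.147.48.0/20 -> H2 at depth 20
  - 204.147.50.0/24 clear@24
  - 204.144.0.0/12 clear@12
  add 204.144.0.0/12 -> H1 at depth 12
  - 174.0.0.0/7 clear@7
  lookup 204.147.50.128: bits 1100110010010011001100101000 walk d0:-→d1:-→d2:-→d3:-→d4:-→d5:-→d6:-→d7:-→d8:-→d9:-→d10:-→d11:-→d12:H1→d13:-→d14:-→d15:-→d16:H0→d17:-→d18:-→d19:-→d20:H2→d21:-→d22:-→d23:-→d24:-→d25:-→d26:-→d27:-→d28:H1 -> H1
  lookup 122.207.199.64: bits ε walk d0:- -> no-route
  lookup 204.147.48.23: bits 1100110010010011001100 walk d0:-→d1:-→d2:-→d3:-→d4:-→d5:-→d6:-→d7:-→d8:-→d9:-→d10:-→d11:-→d12:H1→d13:-→d14:-→d15:-→d16:H0→d17:-→d18:-→d19:-→d20:H2→d21:-→d22:- -> H2

== LOOKUPS ==
["H1","H1","H1","H1","H1","H1","H1","H1","H1","no-route","H2"]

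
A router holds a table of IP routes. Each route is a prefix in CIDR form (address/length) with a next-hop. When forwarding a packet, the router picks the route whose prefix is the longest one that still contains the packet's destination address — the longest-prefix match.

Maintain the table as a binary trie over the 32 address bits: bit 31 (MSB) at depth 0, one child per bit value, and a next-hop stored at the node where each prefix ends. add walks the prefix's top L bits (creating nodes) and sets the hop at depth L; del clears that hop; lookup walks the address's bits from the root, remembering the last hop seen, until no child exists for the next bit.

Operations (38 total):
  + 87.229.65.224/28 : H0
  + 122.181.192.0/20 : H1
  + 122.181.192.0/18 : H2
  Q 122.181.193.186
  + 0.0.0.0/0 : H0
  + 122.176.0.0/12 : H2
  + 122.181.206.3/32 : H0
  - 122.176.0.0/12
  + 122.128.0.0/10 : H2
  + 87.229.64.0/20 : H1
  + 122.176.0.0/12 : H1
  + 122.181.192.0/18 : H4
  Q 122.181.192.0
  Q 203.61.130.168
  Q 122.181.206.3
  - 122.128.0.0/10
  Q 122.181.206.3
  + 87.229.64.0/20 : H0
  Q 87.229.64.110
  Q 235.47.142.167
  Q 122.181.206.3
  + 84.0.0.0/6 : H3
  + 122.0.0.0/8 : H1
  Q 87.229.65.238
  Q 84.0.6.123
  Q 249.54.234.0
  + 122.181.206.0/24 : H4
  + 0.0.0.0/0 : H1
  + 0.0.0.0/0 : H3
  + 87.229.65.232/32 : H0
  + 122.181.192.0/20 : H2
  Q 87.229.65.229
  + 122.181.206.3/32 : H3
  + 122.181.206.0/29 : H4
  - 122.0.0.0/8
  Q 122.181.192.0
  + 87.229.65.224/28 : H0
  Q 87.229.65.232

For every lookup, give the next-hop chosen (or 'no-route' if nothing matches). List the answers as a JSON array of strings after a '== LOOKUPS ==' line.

Process each operation:
  + 87.229.65.224/28 (H0) depth=28
  + 122.181.192.0/20 (H1) depth=20
  + 122.181.192.0/18 (H2) depth=18
  lookup 122.181.193.186: bits 01111010101101011100 walk d0:-→d1:-→d2:-→d3:-→d4:-→d5:-→d6:-→d7:-→d8:-→d9:-→d10:-→d11:-→d12:-→d13:-→d14:-→d15:-→d16:-→d17:-→d18:H2→d19:-→d20:H1 -> H1
  + 0.0.0.0/0 (H0) depth=0
  + 122.176.0.0/12 (H2) depth=12
  + 122.181.206.3/32 (H0) depth=32
  - 122.176.0.0/12 clear@12
  + 122.128.0.0/10 (H2) depth=10
  + 87.229.64.0/20 (H1) depth=20
  + 122.176.0.0/12 (H1) depth=12
  + 122.181.192.0/18 (H4) depth=18
  lookup 122.181.192.0: bits 01111010101101011100 walk d0:H0→d1:-→d2:-→d3:-→d4:-→d5:-→d6:-→d7:-→d8:-→d9:-→d10:H2→d11:-→d12:H1→d13:-→d14:-→d15:-→d16:-→d17:-→d18:H4→d19:-→d20:H1 -> H1
  lookup 203.61.130.168: bits ε walk d0:H0 -> H0
  lookup 122.181.206.3: bits 01111010101101011100111000000011 walk d0:H0→d1:-→d2:-→d3:-→d4:-→d5:-→d6:-→d7:-→d8:-→d9:-→d10:H2→d11:-→d12:H1→d13:-→d14:-→d15:-→d16:-→d17:-→d18:H4→d19:-→d20:H1→d21:-→d22:-→d23:-→d24:-→d25:-→d26:-→d27:-→d28:-→d29:-→d30:-→d31:-→d32:H0 -> H0
  - 122.128.0.0/10 clear@10
  lookup 122.181.206.3: bits 01111010101101011100111000000011 walk d0:H0→d1:-→d2:-→d3:-→d4:-→d5:-→d6:-→d7:-→d8:-→d9:-→d10:-→d11:-→d12:H1→d13:-→d14:-→d15:-→d16:-→d17:-→d18:H4→d19:-→d20:H1→d21:-→d22:-→d23:-→d24:-→d25:-→d26:-→d27:-→d28:-→d29:-→d30:-→d31:-→d32:H0 -> H0
  + 87.229.64.0/20 (H0) depth=20
  lookup 87.229.64.110: bits 01010111111001010100000 walk d0:H0→d1:-→d2:-→d3:-→d4:-→d5:-→d6:-→d7:-→d8:-→d9:-→d10:-→d11:-→d12:-→d13:-→d14:-→d15:-→d16:-→d17:-→d18:-→d19:-→d20:H0→d21:-→d22:-→d23:- -> H0
  lookup 235.47.142.167: bits ε walk d0:H0 -> H0
  lookup 122.181.206.3: bits 01111010101101011100111000000011 walk d0:H0→d1:-→d2:-→d3:-→d4:-→d5:-→d6:-→d7:-→d8:-→d9:-→d10:-→d11:-→d12:H1→d13:-→d14:-→d15:-→d16:-→d17:-→d18:H4→d19:-→d20:H1→d21:-→d22:-→d23:-→d24:-→d25:-→d26:-→d27:-→d28:-→d29:-→d30:-→d31:-→d32:H0 -> H0
  + 84.0.0.0/6 (H3) depth=6
  + 122.0.0.0/8 (H1) depth=8
  lookup 87.229.65.238: bits 0101011111100101010000011110 walk d0:H0→d1:-→d2:-→d3:-→d4:-→d5:-→d6:H3→d7:-→d8:-→d9:-→d10:-→d11:-→d12:-→d13:-→d14:-→d15:-→d16:-→d17:-→d18:-→d19:-→d20:H0→d21:-→d22:-→d23:-→d24:-→d25:-→d26:-→d27:-→d28:H0 -> H0
  lookup 84.0.6.123: bits 010101 walk d0:H0→d1:-→d2:-→d3:-→d4:-→d5:-→d6:H3 -> H3
  lookup 249.54.234.0: bits ε walk d0:H0 -> H0
  + 122.181.206.0/24 (H4) depth=24
  + 0.0.0.0/0 (H1) depth=0
  + 0.0.0.0/0 (H3) depth=0
  + 87.229.65.232/32 (H0) depth=32
  + 122.181.192.0/20 (H2) depth=20
  lookup 87.229.65.229: bits 0101011111100101010000011110 walk d0:H3→d1:-→d2:-→d3:-→d4:-→d5:-→d6:H3→d7:-→d8:-→d9:-→d10:-→d11:-→d12:-→d13:-→d14:-→d15:-→d16:-→d17:-→d18:-→d19:-→d20:H0→d21:-→d22:-→d23:-→d24:-→d25:-→d26:-→d27:-→d28:H0 -> H0
  + 122.181.206.3/32 (H3) depth=32
  + 122.181.206.0/29 (H4) depth=29
  - 122.0.0.0/8 clear@8
  lookup 122.181.192.0: bits 01111010101101011100 walk d0:H3→d1:-→d2:-→d3:-→d4:-→d5:-→d6:-→d7:-→d8:-→d9:-→d10:-→d11:-→d12:H1→d13:-→d14:-→d15:-→d16:-→d17:-→d18:H4→d19:-→d20:H2 -> H2
  + 87.229.65.224/28 (H0) depth=28
  lookup 87.229.65.232: bits 01010111111001010100000111101000 walk d0:H3→d1:-→d2:-→d3:-→d4:-→d5:-→d6:H3→d7:-→d8:-→d9:-→d10:-→d11:-→d12:-→d13:-→d14:-→d15:-→d16:-→d17:-→d18:-→d19:-→d20:H0→d21:-→d22:-→d23:-→d24:-→d25:-→d26:-→d27:-→d28:H0→d29:-→d30:-→d31:-→d32:H0 -> H0

== LOOKUPS ==
["H1","H1","H0","H0","H0","H0","H0","H0","H0","H3","H0","H0","H2","H0"]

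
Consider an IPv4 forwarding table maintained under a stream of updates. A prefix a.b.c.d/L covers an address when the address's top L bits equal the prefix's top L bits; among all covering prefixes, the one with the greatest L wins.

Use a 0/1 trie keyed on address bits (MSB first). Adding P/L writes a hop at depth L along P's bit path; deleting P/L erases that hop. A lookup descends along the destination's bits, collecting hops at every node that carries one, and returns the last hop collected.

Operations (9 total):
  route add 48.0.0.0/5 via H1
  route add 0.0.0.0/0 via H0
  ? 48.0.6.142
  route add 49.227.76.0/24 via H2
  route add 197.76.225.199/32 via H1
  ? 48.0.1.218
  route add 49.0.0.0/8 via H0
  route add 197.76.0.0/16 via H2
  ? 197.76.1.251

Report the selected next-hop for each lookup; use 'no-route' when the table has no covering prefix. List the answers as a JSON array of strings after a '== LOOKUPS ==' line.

Trace:
  add 48.0.0.0/5 -> H1 at depth 5
  add 0.0.0.0/0 -> H0 at depth 0
  ? 48.0.6.142  path d0:H0→d1:-→d2:-→d3:-→d4:-→d5:H1  best=H1
  add 49.227.76.0/24 -> H2 at depth 24
  add 197.76.225.199/32 -> H1 at depth 32
  ? 48.0.1.218  path d0:H0→d1:-→d2:-→d3:-→d4:-→d5:H1→d6:-→d7:-  best=H1
  add 49.0.0.0/8 -> H0 at depth 8
  add 197.76.0.0/16 -> H2 at depth 16
  ? 197.76.1.251  path d0:H0→d1:-→d2:-→d3:-→d4:-→d5:-→d6:-→d7:-→d8:-→d9:-→d10:-→d11:-→d12:-→d13:-→d14:-→d15:-→d16:H2  best=H2

== LOOKUPS ==
["H1","H1","H2"]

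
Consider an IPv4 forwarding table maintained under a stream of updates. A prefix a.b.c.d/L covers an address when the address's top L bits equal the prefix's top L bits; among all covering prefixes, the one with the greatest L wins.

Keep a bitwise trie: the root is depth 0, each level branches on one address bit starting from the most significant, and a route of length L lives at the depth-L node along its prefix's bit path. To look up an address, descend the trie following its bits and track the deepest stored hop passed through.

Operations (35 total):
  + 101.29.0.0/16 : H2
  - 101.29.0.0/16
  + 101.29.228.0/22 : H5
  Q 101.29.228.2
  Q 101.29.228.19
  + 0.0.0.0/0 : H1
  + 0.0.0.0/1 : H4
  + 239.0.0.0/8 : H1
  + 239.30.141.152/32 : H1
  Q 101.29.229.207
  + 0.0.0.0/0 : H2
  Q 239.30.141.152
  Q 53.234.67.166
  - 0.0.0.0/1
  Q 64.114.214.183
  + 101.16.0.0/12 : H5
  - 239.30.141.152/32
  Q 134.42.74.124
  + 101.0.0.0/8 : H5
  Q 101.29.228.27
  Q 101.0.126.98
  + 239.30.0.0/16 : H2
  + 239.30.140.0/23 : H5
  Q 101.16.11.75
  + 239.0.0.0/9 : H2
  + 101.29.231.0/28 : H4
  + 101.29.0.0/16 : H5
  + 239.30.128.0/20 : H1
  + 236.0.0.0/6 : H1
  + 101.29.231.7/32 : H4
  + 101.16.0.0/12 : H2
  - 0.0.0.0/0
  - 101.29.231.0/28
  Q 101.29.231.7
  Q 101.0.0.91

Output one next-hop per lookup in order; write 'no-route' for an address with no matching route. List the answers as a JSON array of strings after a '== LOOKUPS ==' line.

Apply in order:
  + 101.29.0.0/16 (H2) depth=16
  - 101.29.0.0/16 clear@16
  + 101.29.228.0/22 (H5) depth=22
  Q 101.29.228.2: descend 0110010100011101111001 ; hops seen [H5] ; pick H5
  Q 101.29.228.19: descend 0110010100011101111001 ; hops seen [H5] ; pick H5
  + 0.0.0.0/0 (H1) depth=0
  + 0.0.0.0/1 (H4) depth=1
  + 239.0.0.0/8 (H1) depth=8
  + 239.30.141.152/32 (H1) depth=32
  Q 101.29.229.207: descend 0110010100011101111001 ; hops seen [H1,H4,H5] ; pick H5
  + 0.0.0.0/0 (H2) depth=0
  Q 239.30.141.152: descend 11101111000111101000110110011000 ; hops seen [H2,H1,H1] ; pick H1
  Q 53.234.67.166: descend 0 ; hops seen [H2,H4] ; pick H4
  - 0.0.0.0/1 clear@1
  Q 64.114.214.183: descend 01 ; hops seen [H2] ; pick H2
  + 101.16.0.0/12 (H5) depth=12
  - 239.30.141.152/32 clear@32
  Q 134.42.74.124: descend 1 ; hops seen [H2] ; pick H2
  + 101.0.0.0/8 (H5) depth=8
  Q 101.29.228.27: descend 0110010100011101111001 ; hops seen [H2,H5,H5,H5] ; pick H5
  Q 101.0.126.98: descend 01100101000 ; hops seen [H2,H5] ; pick H5
  + 239.30.0.0/16 (H2) depth=16
  + 239.30.140.0/23 (H5) depth=23
  Q 101.16.11.75: descend 011001010001 ; hops seen [H2,H5,H5] ; pick H5
  + 239.0.0.0/9 (H2) depth=9
  + 101.29.231.0/28 (H4) depth=28
  + 101.29.0.0/16 (H5) depth=16
  + 239.30.128.0/20 (H1) depth=20
  + 236.0.0.0/6 (H1) depth=6
  + 101.29.231.7/32 (H4) depth=32
  + 101.16.0.0/12 (H2) depth=12
  - 0.0.0.0/0 clear@0
  - 101.29.231.0/28 clear@28
  Q 101.29.231.7: descend 01100101000111011110011100000111 ; hops seen [H5,H2,H5,H5,H4] ; pick H4
  Q 101.0.0.91: descend 01100101000 ; hops seen [H5] ; pick H5

== LOOKUPS ==
["H5","H5","H5","H1","H4","H2","H2","H5","H5","H5","H4","H5"]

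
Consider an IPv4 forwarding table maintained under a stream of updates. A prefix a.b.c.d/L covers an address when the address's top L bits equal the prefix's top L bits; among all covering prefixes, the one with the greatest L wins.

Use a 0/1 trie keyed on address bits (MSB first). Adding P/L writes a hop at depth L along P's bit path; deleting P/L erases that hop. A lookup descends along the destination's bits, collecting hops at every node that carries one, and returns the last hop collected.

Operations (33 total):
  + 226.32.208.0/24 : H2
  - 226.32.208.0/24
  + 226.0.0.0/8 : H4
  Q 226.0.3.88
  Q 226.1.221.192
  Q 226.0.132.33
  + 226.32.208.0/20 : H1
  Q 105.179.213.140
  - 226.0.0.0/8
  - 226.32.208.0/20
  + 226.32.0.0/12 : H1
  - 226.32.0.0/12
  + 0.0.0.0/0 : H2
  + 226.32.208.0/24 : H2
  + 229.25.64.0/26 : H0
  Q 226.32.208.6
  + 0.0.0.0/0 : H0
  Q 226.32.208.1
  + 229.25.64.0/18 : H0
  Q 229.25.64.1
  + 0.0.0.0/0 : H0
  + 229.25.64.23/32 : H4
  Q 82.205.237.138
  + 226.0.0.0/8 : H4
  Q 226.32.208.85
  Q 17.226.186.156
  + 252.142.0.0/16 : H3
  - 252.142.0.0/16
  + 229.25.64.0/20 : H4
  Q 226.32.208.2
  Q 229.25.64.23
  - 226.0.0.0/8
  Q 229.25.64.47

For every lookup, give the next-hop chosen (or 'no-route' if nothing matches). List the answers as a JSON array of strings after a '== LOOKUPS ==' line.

Process each operation:
  add 226.32.208.0/24 -> H2 at depth 24
  del 226.32.208.0/24 (clear depth 24)
  add 226.0.0.0/8 -> H4 at depth 8
  lookup 226.0.3.88: bits 1110001000 walk d0:-→d1:-→d2:-→d3:-→d4:-→d5:-→d6:-→d7:-→d8:H4→d9:-→d10:- -> H4
  lookup 226.1.221.192: bits 1110001000 walk d0:-→d1:-→d2:-→d3:-→d4:-→d5:-→d6:-→d7:-→d8:H4→d9:-→d10:- -> H4
  lookup 226.0.132.33: bits 1110001000 walk d0:-→d1:-→d2:-→d3:-→d4:-→d5:-→d6:-→d7:-→d8:H4→d9:-→d10:- -> H4
  add 226.32.208.0/20 -> H1 at depth 20
  lookup 105.179.213.140: bits ε walk d0:- -> no-route
  del 226.0.0.0/8 (clear depth 8)
  del 226.32.208.0/20 (clear depth 20)
  add 226.32.0.0/12 -> H1 at depth 12
  del 226.32.0.0/12 (clear depth 12)
  add 0.0.0.0/0 -> H2 at depth 0
  add 226.32.208.0/24 -> H2 at depth 24
  add 229.25.64.0/26 -> H0 at depth 26
  lookup 226.32.208.6: bits 111000100010000011010000 walk d0:H2→d1:-→d2:-→d3:-→d4:-→d5:-→d6:-→d7:-→d8:-→d9:-→d10:-→d11:-→d12:-→d13:-→d14:-→d15:-→d16:-→d17:-→d18:-→d19:-→d20:-→d21:-→d22:-→d23:-→d24:H2 -> H2
  add 0.0.0.0/0 -> H0 at depth 0
  lookup 226.32.208.1: bits 111000100010000011010000 walk d0:H0→d1:-→d2:-→d3:-→d4:-→d5:-→d6:-→d7:-→d8:-→d9:-→d10:-→d11:-→d12:-→d13:-→d14:-→d15:-→d16:-→d17:-→d18:-→d19:-→d20:-→d21:-→d22:-→d23:-→d24:H2 -> H2
  add 229.25.64.0/18 -> H0 at depth 18
  lookup 229.25.64.1: bits 11100101000110010100000000 walk d0:H0→d1:-→d2:-→d3:-→d4:-→d5:-→d6:-→d7:-→d8:-→d9:-→d10:-→d11:-→d12:-→d13:-→d14:-→d15:-→d16:-→d17:-→d18:H0→d19:-→d20:-→d21:-→d22:-→d23:-→d24:-→d25:-→d26:H0 -> H0
  add 0.0.0.0/0 -> H0 at depth 0
  add 229.25.64.23/32 -> H4 at depth 32
  lookup 82.205.237.138: bits ε walk d0:H0 -> H0
  add 226.0.0.0/8 -> H4 at depth 8
  lookup 226.32.208.85: bits 111000100010000011010000 walk d0:H0→d1:-→d2:-→d3:-→d4:-→d5:-→d6:-→d7:-→d8:H4→d9:-→d10:-→d11:-→d12:-→d13:-→d14:-→d15:-→d16:-→d17:-→d18:-→d19:-→d20:-→d21:-→d22:-→d23:-→d24:H2 -> H2
  lookup 17.226.186.156: bits ε walk d0:H0 -> H0
  add 252.142.0.0/16 -> H3 at depth 16
  del 252.142.0.0/16 (clear depth 16)
  add 229.25.64.0/20 -> H4 at depth 20
  lookup 226.32.208.2: bits 111000100010000011010000 walk d0:H0→d1:-→d2:-→d3:-→d4:-→d5:-→d6:-→d7:-→d8:H4→d9:-→d10:-→d11:-→d12:-→d13:-→d14:-→d15:-→d16:-→d17:-→d18:-→d19:-→d20:-→d21:-→d22:-→d23:-→d24:H2 -> H2
  lookup 229.25.64.23: bits 11100101000110010100000000010111 walk d0:H0→d1:-→d2:-→d3:-→d4:-→d5:-→d6:-→d7:-→d8:-→d9:-→d10:-→d11:-→d12:-→d13:-→d14:-→d15:-→d16:-→d17:-→d18:H0→d19:-→d20:H4→d21:-→d22:-→d23:-→d24:-→d25:-→d26:H0→d27:-→d28:-→d29:-→d30:-→d31:-→d32:H4 -> H4
  del 226.0.0.0/8 (clear depth 8)
  lookup 229.25.64.47: bits 11100101000110010100000000 walk d0:H0→d1:-→d2:-→d3:-→d4:-→d5:-→d6:-→d7:-→d8:-→d9:-→d10:-→d11:-→d12:-→d13:-→d14:-→d15:-→d16:-→d17:-→d18:H0→d19:-→d20:H4→d21:-→d22:-→d23:-→d24:-→d25:-→d26:H0 -> H0

== LOOKUPS ==
["H4","H4","H4","no-route","H2","H2","H0","H0","H2","H0","H2","H4","H0"]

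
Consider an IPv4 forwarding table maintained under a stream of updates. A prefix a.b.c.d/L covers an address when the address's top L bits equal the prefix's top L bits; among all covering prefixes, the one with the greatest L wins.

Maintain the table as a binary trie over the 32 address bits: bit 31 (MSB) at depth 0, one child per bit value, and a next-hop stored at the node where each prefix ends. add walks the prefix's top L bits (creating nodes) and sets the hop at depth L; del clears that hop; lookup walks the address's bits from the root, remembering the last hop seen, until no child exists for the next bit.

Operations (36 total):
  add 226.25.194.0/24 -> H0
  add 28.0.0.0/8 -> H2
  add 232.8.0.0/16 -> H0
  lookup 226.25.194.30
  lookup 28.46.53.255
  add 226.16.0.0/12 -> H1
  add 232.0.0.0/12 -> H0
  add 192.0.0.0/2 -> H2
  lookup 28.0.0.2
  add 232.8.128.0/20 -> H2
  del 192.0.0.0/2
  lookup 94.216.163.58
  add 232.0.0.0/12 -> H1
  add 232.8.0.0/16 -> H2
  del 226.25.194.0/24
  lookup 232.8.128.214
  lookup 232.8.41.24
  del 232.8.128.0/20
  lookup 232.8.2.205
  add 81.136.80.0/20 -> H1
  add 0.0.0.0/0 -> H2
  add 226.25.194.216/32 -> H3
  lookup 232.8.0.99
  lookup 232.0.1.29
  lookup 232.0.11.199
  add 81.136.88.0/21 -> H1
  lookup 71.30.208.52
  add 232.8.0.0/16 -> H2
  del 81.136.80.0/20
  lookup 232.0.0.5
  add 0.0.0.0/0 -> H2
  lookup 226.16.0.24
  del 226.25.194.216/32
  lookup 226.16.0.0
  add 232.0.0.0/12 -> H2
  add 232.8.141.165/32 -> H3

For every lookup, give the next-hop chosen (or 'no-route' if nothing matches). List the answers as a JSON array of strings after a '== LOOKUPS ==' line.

Apply in order:
  + 226.25.194.0/24 (H0) depth=24
  + 28.0.0.0/8 (H2) depth=8
  + 232.8.0.0/16 (H0) depth=16
  Q 226.25.194.30: descend 111000100001100111000010 ; hops seen [H0] ; pick H0
  Q 28.46.53.255: descend 00011100 ; hops seen [H2] ; pick H2
  + 226.16.0.0/12 (H1) depth=12
  + 232.0.0.0/12 (H0) depth=12
  + 192.0.0.0/2 (H2) depth=2
  Q 28.0.0.2: descend 00011100 ; hops seen [H2] ; pick H2
  + 232.8.128.0/20 (H2) depth=20
  - 192.0.0.0/2 clear@2
  Q 94.216.163.58: descend 0 ; hops seen [∅] ; pick no-route
  + 232.0.0.0/12 (H1) depth=12
  + 232.8.0.0/16 (H2) depth=16
  - 226.25.194.0/24 clear@24
  Q 232.8.128.214: descend 11101000000010001000 ; hops seen [H1,H2,H2] ; pick H2
  Q 232.8.41.24: descend 1110100000001000 ; hops seen [H1,H2] ; pick H2
  - 232.8.128.0/20 clear@20
  Q 232.8.2.205: descend 1110100000001000 ; hops seen [H1,H2] ; pick H2
  + 81.136.80.0/20 (H1) depth=20
  + 0.0.0.0/0 (H2) depth=0
  + 226.25.194.216/32 (H3) depth=32
  Q 232.8.0.99: descend 1110100000001000 ; hops seen [H2,H1,H2] ; pick H2
  Q 232.0.1.29: descend 111010000000 ; hops seen [H2,H1] ; pick H1
  Q 232.0.11.199: descend 111010000000 ; hops seen [H2,H1] ; pick H1
  + 81.136.88.0/21 (H1) depth=21
  Q 71.30.208.52: descend 010 ; hops seen [H2] ; pick H2
  + 232.8.0.0/16 (H2) depth=16
  - 81.136.80.0/20 clear@20
  Q 232.0.0.5: descend 111010000000 ; hops seen [H2,H1] ; pick H1
  + 0.0.0.0/0 (H2) depth=0
  Q 226.16.0.24: descend 111000100001 ; hops seen [H2,H1] ; pick H1
  - 226.25.194.216/32 clear@32
  Q 226.16.0.0: descend 111000100001 ; hops seen [H2,H1] ; pick H1
  + 232.0.0.0/12 (H2) depth=12
  + 232.8.141.165/32 (H3) depth=32

== LOOKUPS ==
["H0","H2","H2","no-route","H2","H2","H2","H2","H1","H1","H2","H1","H1","H1"]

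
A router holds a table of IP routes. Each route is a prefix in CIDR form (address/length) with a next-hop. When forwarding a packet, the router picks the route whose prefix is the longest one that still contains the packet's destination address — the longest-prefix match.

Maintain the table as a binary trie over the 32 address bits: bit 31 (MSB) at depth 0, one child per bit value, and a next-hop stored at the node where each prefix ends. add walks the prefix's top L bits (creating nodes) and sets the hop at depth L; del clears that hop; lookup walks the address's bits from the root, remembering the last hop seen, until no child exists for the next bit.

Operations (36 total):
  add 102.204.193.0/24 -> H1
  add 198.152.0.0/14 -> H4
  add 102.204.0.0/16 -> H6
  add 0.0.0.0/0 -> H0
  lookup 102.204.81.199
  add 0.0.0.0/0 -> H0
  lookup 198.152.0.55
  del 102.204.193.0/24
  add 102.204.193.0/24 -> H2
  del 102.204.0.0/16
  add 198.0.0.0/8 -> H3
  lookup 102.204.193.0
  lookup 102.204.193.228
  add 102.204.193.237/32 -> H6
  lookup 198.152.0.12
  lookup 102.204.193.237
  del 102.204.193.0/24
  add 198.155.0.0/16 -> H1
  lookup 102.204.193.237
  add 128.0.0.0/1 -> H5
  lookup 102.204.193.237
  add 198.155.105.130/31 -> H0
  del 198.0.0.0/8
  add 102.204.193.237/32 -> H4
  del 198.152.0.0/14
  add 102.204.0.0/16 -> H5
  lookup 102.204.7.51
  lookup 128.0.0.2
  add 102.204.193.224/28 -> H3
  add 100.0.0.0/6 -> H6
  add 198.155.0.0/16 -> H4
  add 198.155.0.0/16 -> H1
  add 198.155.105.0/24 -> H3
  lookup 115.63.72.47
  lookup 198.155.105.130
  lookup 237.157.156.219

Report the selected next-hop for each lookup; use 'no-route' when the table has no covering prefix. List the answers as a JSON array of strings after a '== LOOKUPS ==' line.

Trace:
  + 102.204.193.0/24 (H1) depth=24
  + 198.152.0.0/14 (H4) depth=14
  + 102.204.0.0/16 (H6) depth=16
  + 0.0.0.0/0 (H0) depth=0
  Q 102.204.81.199: descend 0110011011001100 ; hops seen [H0,H6] ; pick H6
  + 0.0.0.0/0 (H0) depth=0
  Q 198.152.0.55: descend 11000110100110 ; hops seen [H0,H4] ; pick H4
  - 102.204.193.0/24 clear@24
  + 102.204.193.0/24 (H2) depth=24
  - 102.204.0.0/16 clear@16
  + 198.0.0.0/8 (H3) depth=8
  Q 102.204.193.0: descend 011001101100110011000001 ; hops seen [H0,H2] ; pick H2
  Q 102.204.193.228: descend 011001101100110011000001 ; hops seen [H0,H2] ; pick H2
  + 102.204.193.237/32 (H6) depth=32
  Q 198.152.0.12: descend 11000110100110 ; hops seen [H0,H3,H4] ; pick H4
  Q 102.204.193.237: descend 01100110110011001100000111101101 ; hops seen [H0,H2,H6] ; pick H6
  - 102.204.193.0/24 clear@24
  + 198.155.0.0/16 (H1) depth=16
  Q 102.204.193.237: descend 01100110110011001100000111101101 ; hops seen [H0,H6] ; pick H6
  + 128.0.0.0/1 (H5) depth=1
  Q 102.204.193.237: descend 01100110110011001100000111101101 ; hops seen [H0,H6] ; pick H6
  + 198.155.105.130/31 (H0) depth=31
  - 198.0.0.0/8 clear@8
  + 102.204.193.237/32 (H4) depth=32
  - 198.152.0.0/14 clear@14
  + 102.204.0.0/16 (H5) depth=16
  Q 102.204.7.51: descend 0110011011001100 ; hops seen [H0,H5] ; pick H5
  Q 128.0.0.2: descend 1 ; hops seen [H0,H5] ; pick H5
  + 102.204.193.224/28 (H3) depth=28
  + 100.0.0.0/6 (H6) depth=6
  + 198.155.0.0/16 (H4) depth=16
  + 198.155.0.0/16 (H1) depth=16
  + 198.155.105.0/24 (H3) depth=24
  Q 115.63.72.47: descend 011 ; hops seen [H0] ; pick H0
  Q 198.155.105.130: descend 1100011010011011011010011000001 ; hops seen [H0,H5,H1,H3,H0] ; pick H0
  Q 237.157.156.219: descend 11 ; hops seen [H0,H5] ; pick H5

== LOOKUPS ==
["H6","H4","H2","H2","H4","H6","H6","H6","H5","H5","H0","H0","H5"]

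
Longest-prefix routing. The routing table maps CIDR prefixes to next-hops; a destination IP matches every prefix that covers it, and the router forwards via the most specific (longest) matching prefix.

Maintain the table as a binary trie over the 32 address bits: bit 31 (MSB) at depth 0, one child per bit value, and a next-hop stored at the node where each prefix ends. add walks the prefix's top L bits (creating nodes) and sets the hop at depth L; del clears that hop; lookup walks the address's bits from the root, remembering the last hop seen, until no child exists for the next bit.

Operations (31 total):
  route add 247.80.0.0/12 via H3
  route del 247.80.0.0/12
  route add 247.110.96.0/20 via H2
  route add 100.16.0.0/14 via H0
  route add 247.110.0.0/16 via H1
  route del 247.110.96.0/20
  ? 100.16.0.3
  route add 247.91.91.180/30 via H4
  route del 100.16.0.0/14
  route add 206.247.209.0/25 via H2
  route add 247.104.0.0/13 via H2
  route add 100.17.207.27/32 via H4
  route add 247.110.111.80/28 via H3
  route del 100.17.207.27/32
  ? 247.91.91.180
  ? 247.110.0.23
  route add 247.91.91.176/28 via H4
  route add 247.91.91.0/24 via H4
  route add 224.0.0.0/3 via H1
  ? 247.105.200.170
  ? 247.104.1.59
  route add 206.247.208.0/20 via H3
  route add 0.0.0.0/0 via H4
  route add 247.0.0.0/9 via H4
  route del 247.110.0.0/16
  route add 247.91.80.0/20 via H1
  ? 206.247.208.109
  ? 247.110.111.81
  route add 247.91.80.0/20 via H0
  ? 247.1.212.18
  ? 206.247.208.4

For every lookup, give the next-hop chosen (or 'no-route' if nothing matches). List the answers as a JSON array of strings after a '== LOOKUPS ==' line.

Apply in order:
  + 247.80.0.0/12 (H3) depth=12
  - 247.80.0.0/12 clear@12
  + 247.110.96.0/20 (H2) depth=20
  + 100.16.0.0/14 (H0) depth=14
  + 247.110.0.0/16 (H1) depth=16
  - 247.110.96.0/20 clear@20
  Q 100.16.0.3: descend 01100100000100 ; hops seen [H0] ; pick H0
  + 247.91.91.180/30 (H4) depth=30
  - 100.16.0.0/14 clear@14
  + 206.247.209.0/25 (H2) depth=25
  + 247.104.0.0/13 (H2) depth=13
  + 100.17.207.27/32 (H4) depth=32
  + 247.110.111.80/28 (H3) depth=28
  - 100.17.207.27/32 clear@32
  Q 247.91.91.180: descend 111101110101101101011011101101 ; hops seen [H4] ; pick H4
  Q 247.110.0.23: descend 11110111011011100 ; hops seen [H2,H1] ; pick H1
  + 247.91.91.176/28 (H4) depth=28
  + 247.91.91.0/24 (H4) depth=24
  + 224.0.0.0/3 (H1) depth=3
  Q 247.105.200.170: descend 1111011101101 ; hops seen [H1,H2] ; pick H2
  Q 247.104.1.59: descend 1111011101101 ; hops seen [H1,H2] ; pick H2
  + 206.247.208.0/20 (H3) depth=20
  + 0.0.0.0/0 (H4) depth=0
  + 247.0.0.0/9 (H4) depth=9
  - 247.110.0.0/16 clear@16
  + 247.91.80.0/20 (H1) depth=20
  Q 206.247.208.109: descend 11001110111101111101000 ; hops seen [H4,H3] ; pick H3
  Q 247.110.111.81: descend 1111011101101110011011110101 ; hops seen [H4,H1,H4,H2,H3] ; pick H3
  + 247.91.80.0/20 (H0) depth=20
  Q 247.1.212.18: descend 111101110 ; hops seen [H4,H1,H4] ; pick H4
  Q 206.247.208.4: descend 11001110111101111101000 ; hops seen [H4,H3] ; pick H3

== LOOKUPS ==
["H0","H4","H1","H2","H2","H3","H3","H4","H3"]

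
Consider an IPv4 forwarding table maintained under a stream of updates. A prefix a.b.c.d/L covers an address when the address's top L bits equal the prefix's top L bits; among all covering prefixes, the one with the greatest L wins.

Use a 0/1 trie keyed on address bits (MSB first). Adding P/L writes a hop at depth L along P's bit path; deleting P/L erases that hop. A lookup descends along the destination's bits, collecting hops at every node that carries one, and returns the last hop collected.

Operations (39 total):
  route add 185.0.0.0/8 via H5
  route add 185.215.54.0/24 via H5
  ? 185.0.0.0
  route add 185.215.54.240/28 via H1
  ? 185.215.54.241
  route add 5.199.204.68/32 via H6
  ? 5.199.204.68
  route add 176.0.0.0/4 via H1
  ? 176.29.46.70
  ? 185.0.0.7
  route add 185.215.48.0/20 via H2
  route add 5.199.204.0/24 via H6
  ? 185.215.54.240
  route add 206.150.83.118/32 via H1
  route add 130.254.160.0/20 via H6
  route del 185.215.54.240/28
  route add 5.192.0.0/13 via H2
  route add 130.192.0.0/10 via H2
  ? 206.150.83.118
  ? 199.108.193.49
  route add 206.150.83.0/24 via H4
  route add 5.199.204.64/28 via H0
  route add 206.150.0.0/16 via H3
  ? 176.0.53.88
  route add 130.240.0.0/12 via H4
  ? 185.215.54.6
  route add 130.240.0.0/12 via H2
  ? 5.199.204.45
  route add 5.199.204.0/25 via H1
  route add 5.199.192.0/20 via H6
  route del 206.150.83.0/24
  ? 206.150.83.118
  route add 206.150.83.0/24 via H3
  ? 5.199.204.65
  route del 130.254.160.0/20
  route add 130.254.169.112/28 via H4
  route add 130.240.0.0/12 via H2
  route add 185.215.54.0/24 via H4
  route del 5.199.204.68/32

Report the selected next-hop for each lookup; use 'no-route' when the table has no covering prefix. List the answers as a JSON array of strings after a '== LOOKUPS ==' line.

Process each operation:
  + 185.0.0.0/8 (H5) depth=8
  + 185.215.54.0/24 (H5) depth=24
  lookup 185.0.0.0: bits 10111001 walk d0:-→d1:-→d2:-→d3:-→d4:-→d5:-→d6:-→d7:-→d8:H5 -> H5
  + 185.215.54.240/28 (H1) depth=28
  lookup 185.215.54.241: bits 1011100111010111001101101111 walk d0:-→d1:-→d2:-→d3:-→d4:-→d5:-→d6:-→d7:-→d8:H5→d9:-→d10:-→d11:-→d12:-→d13:-→d14:-→d15:-→d16:-→d17:-→d18:-→d19:-→d20:-→d21:-→d22:-→d23:-→d24:H5→d25:-→d26:-→d27:-→d28:H1 -> H1
  + 5.199.204.68/32 (H6) depth=32
  lookup 5.199.204.68: bits 00000101110001111100110001000100 walk d0:-→d1:-→d2:-→d3:-→d4:-→d5:-→d6:-→d7:-→d8:-→d9:-→d10:-→d11:-→d12:-→d13:-→d14:-→d15:-→d16:-→d17:-→d18:-→d19:-→d20:-→d21:-→d22:-→d23:-→d24:-→d25:-→d26:-→d27:-→d28:-→d29:-→d30:-→d31:-→d32:H6 -> H6
  + 176.0.0.0/4 (H1) depth=4
  lookup 176.29.46.70: bits 1011 walk d0:-→d1:-→d2:-→d3:-→d4:H1 -> H1
  lookup 185.0.0.7: bits 10111001 walk d0:-→d1:-→d2:-→d3:-→d4:H1→d5:-→d6:-→d7:-→d8:H5 -> H5
  + 185.215.48.0/20 (H2) depth=20
  + 5.199.204.0/24 (H6) depth=24
  lookup 185.215.54.240: bits 1011100111010111001101101111 walk d0:-→d1:-→d2:-→d3:-→d4:H1→d5:-→d6:-→d7:-→d8:H5→d9:-→d10:-→d11:-→d12:-→d13:-→d14:-→d15:-→d16:-→d17:-→d18:-→d19:-→d20:H2→d21:-→d22:-→d23:-→d24:H5→d25:-→d26:-→d27:-→d28:H1 -> H1
  + 206.150.83.118/32 (H1) depth=32
  + 130.254.160.0/20 (H6) depth=20
  del 185.215.54.240/28 (clear depth 28)
  + 5.192.0.0/13 (H2) depth=13
  + 130.192.0.0/10 (H2) depth=10
  lookup 206.150.83.118: bits 11001110100101100101001101110110 walk d0:-→d1:-→d2:-→d3:-→d4:-→d5:-→d6:-→d7:-→d8:-→d9:-→d10:-→d11:-→d12:-→d13:-→d14:-→d15:-→d16:-→d17:-→d18:-→d19:-→d20:-→d21:-→d22:-→d23:-→d24:-→d25:-→d26:-→d27:-→d28:-→d29:-→d30:-→d31:-→d32:H1 -> H1
  lookup 199.108.193.49: bits 1100 walk d0:-→d1:-→d2:-→d3:-→d4:- -> no-route
  + 206.150.83.0/24 (H4) depth=24
  + 5.199.204.64/28 (H0) depth=28
  + 206.150.0.0/16 (H3) depth=16
  lookup 176.0.53.88: bits 1011 walk d0:-→d1:-→d2:-→d3:-→d4:H1 -> H1
  + 130.240.0.0/12 (H4) depth=12
  lookup 185.215.54.6: bits 101110011101011100110110 walk d0:-→d1:-→d2:-→d3:-→d4:H1→d5:-→d6:-→d7:-→d8:H5→d9:-→d10:-→d11:-→d12:-→d13:-→d14:-→d15:-→d16:-→d17:-→d18:-→d19:-→d20:H2→d21:-→d22:-→d23:-→d24:H5 -> H5
  + 130.240.0.0/12 (H2) depth=12
  lookup 5.199.204.45: bits 0000010111000111110011000 walk d0:-→d1:-→d2:-→d3:-→d4:-→d5:-→d6:-→d7:-→d8:-→d9:-→d10:-→d11:-→d12:-→d13:H2→d14:-→d15:-→d16:-→d17:-→d18:-→d19:-→d20:-→d21:-→d22:-→d23:-→d24:H6→d25:- -> H6
  + 5.199.204.0/25 (H1) depth=25
  + 5.199.192.0/20 (H6) depth=20
  del 206.150.83.0/24 (clear depth 24)
  lookup 206.150.83.118: bits 11001110100101100101001101110110 walk d0:-→d1:-→d2:-→d3:-→d4:-→d5:-→d6:-→d7:-→d8:-→d9:-→d10:-→d11:-→d12:-→d13:-→d14:-→d15:-→d16:H3→d17:-→d18:-→d19:-→d20:-→d21:-→d22:-→d23:-→d24:-→d25:-→d26:-→d27:-→d28:-→d29:-→d30:-→d31:-→d32:H1 -> H1
  + 206.150.83.0/24 (H3) depth=24
  lookup 5.199.204.65: bits 00000101110001111100110001000 walk d0:-→d1:-→d2:-→d3:-→d4:-→d5:-→d6:-→d7:-→d8:-→d9:-→d10:-→d11:-→d12:-→d13:H2→d14:-→d15:-→d16:-→d17:-→d18:-→d19:-→d20:H6→d21:-→d22:-→d23:-→d24:H6→d25:H1→d26:-→d27:-→d28:H0→d29:- -> H0
  del 130.254.160.0/20 (clear depth 20)
  + 130.254.169.112/28 (H4) depth=28
  + 130.240.0.0/12 (H2) depth=12
  + 185.215.54.0/24 (H4) depth=24
  del 5.199.204.68/32 (clear depth 32)

== LOOKUPS ==
["H5","H1","H6","H1","H5","H1","H1","no-route","H1","H5","H6","H1","H0"]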